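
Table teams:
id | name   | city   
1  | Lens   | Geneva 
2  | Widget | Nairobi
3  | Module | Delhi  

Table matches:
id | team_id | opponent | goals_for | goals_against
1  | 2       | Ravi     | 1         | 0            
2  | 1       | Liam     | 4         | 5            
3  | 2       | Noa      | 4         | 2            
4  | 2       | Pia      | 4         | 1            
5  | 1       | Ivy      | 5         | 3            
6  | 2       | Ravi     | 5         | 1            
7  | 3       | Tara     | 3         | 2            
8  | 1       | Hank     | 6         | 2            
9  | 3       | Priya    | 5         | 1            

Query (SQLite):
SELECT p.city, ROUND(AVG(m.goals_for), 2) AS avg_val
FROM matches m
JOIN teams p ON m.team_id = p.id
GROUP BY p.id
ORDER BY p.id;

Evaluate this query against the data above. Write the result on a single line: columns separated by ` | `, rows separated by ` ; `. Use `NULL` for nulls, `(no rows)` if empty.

Join each matches row to its teams via team_id.
Group joined rows by teams.id; compute ROUND(AVG(m.goals_for), 2) per group.
  1: ids {2, 5, 8} → ROUND(AVG(m.goals_for), 2)=5
  2: ids {1, 3, 4, 6} → ROUND(AVG(m.goals_for), 2)=3.5
  3: ids {7, 9} → ROUND(AVG(m.goals_for), 2)=4

Geneva | 5 ; Nairobi | 3.5 ; Delhi | 4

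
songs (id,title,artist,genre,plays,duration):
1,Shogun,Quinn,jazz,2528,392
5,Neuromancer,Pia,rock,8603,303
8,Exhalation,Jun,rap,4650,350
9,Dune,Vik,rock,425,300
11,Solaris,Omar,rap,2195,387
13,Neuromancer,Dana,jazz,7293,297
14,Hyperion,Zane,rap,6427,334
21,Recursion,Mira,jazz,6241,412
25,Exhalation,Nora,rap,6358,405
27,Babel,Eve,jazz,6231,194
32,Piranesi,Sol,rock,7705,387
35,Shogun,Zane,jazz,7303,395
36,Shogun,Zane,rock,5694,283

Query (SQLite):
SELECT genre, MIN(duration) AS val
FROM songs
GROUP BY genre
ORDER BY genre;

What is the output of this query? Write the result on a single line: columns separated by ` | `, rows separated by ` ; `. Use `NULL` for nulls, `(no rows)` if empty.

jazz | 194 ; rap | 334 ; rock | 283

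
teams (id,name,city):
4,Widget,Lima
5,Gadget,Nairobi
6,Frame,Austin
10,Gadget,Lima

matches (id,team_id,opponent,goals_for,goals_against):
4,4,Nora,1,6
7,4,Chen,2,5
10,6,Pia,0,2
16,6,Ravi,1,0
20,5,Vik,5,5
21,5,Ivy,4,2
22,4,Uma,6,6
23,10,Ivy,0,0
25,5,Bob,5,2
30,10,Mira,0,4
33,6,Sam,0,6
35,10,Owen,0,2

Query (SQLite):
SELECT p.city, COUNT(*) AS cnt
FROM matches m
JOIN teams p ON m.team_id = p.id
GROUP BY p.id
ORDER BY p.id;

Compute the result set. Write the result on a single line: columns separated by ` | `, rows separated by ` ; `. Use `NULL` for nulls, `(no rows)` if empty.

Join each matches row to its teams via team_id.
Group joined rows by teams.id; compute COUNT(*) per group.
  4: ids {4, 7, 22} → COUNT(*)=3
  5: ids {20, 21, 25} → COUNT(*)=3
  6: ids {10, 16, 33} → COUNT(*)=3
  10: ids {23, 30, 35} → COUNT(*)=3

Lima | 3 ; Nairobi | 3 ; Austin | 3 ; Lima | 3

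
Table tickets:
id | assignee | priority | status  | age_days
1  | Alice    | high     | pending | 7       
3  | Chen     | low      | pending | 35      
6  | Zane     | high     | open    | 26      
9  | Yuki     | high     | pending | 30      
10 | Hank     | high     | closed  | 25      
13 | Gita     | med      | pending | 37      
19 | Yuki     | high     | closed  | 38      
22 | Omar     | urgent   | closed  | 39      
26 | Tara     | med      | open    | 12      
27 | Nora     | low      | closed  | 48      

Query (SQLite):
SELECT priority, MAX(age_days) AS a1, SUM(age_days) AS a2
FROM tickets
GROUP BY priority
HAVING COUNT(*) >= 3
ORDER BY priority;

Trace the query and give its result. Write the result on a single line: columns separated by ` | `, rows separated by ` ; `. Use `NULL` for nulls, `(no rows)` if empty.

high | 38 | 126

Group tickets by priority.
Per group compute: MAX(age_days), SUM(age_days).
HAVING: drop groups with fewer than 3 rows.
  high: ids {1, 6, 9, 10, 19} → MAX(age_days)=38, SUM(age_days)=126
  low: ids {3, 27} → MAX(age_days)=48, SUM(age_days)=83
  med: ids {13, 26} → MAX(age_days)=37, SUM(age_days)=49
  urgent: ids {22} → MAX(age_days)=39, SUM(age_days)=39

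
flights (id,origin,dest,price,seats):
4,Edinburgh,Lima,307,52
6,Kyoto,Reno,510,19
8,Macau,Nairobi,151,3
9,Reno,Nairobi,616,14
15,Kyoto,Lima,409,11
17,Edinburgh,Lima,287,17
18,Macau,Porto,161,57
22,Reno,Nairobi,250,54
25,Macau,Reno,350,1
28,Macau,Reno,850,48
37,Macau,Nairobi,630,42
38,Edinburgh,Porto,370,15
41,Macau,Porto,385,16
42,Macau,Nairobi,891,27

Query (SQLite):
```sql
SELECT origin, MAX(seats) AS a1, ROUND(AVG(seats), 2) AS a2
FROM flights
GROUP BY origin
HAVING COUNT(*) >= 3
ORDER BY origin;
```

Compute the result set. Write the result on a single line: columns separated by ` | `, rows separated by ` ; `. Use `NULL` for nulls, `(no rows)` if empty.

Edinburgh | 52 | 28 ; Macau | 57 | 27.71

Group flights by origin.
Per group compute: MAX(seats), ROUND(AVG(seats), 2).
HAVING: drop groups with fewer than 3 rows.
  Edinburgh: ids {4, 17, 38} → MAX(seats)=52, ROUND(AVG(seats), 2)=28
  Kyoto: ids {6, 15} → MAX(seats)=19, ROUND(AVG(seats), 2)=15
  Macau: ids {8, 18, 25, 28, 37, 41, 42} → MAX(seats)=57, ROUND(AVG(seats), 2)=27.71
  Reno: ids {9, 22} → MAX(seats)=54, ROUND(AVG(seats), 2)=34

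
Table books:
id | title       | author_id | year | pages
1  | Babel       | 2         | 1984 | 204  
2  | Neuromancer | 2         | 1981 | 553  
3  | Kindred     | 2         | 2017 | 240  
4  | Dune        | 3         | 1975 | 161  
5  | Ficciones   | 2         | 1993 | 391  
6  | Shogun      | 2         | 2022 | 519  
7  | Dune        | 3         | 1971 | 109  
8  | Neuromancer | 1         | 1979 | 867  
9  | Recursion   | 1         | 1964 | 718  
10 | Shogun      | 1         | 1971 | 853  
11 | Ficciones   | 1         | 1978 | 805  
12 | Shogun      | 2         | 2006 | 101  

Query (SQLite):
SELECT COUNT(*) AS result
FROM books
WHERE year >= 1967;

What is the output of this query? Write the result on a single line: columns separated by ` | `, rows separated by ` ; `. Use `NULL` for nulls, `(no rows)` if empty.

11

Rows where year >= 1967 → pages values: [204, 553, 240, 161, 391, 519, 109, 867, 853, 805, 101].
COUNT(*) counts rows → 11.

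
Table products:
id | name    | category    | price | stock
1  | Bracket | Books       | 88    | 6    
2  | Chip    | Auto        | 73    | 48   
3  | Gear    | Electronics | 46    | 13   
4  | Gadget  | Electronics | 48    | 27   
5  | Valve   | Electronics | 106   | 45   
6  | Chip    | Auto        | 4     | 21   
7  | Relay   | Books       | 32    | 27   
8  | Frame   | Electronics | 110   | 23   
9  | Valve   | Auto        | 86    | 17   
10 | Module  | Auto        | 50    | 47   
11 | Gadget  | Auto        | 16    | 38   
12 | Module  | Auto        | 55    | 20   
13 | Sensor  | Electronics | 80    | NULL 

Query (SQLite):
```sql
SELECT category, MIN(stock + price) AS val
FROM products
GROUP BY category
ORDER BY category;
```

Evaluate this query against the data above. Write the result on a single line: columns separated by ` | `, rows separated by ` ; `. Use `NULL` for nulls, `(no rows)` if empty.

Auto | 25 ; Books | 59 ; Electronics | 59

For each row compute stock + price.
Group by category; take MIN of the expression per group.
  Auto: ids {2, 6, 9, 10, 11, 12} → MIN(stock + price)=25
  Books: ids {1, 7} → MIN(stock + price)=59
  Electronics: ids {3, 4, 5, 8, 13} → MIN(stock + price)=59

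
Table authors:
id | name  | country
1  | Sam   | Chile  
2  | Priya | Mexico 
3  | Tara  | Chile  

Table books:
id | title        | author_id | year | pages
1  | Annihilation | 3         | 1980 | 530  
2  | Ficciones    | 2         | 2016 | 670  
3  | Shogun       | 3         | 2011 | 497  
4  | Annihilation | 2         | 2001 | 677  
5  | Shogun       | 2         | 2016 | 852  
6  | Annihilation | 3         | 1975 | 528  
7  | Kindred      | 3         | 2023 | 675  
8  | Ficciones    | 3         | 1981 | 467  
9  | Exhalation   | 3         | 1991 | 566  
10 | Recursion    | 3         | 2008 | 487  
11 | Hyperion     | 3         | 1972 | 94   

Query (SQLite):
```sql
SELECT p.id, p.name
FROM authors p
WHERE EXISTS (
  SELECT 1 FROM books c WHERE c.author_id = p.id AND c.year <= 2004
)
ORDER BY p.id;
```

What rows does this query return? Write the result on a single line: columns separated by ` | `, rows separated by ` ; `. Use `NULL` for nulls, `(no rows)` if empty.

2 | Priya ; 3 | Tara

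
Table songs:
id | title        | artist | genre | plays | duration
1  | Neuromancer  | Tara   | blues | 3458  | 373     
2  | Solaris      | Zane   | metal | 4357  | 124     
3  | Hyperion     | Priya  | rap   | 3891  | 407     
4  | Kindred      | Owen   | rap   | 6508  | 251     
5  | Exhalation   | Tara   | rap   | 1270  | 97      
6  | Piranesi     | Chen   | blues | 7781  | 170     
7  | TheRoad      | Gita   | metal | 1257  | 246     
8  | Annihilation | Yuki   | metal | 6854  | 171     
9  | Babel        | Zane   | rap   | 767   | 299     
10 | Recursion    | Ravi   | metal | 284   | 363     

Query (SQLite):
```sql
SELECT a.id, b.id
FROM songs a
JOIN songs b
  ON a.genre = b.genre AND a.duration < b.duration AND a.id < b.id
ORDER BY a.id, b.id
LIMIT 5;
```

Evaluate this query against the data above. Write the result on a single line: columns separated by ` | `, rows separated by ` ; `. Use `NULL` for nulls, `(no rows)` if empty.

Pairs (a,b) with same genre, a.duration < b.duration, a.id < b.id.
genre groups: blues:{1,6} metal:{2,7,8,10} rap:{3,4,5,9}
Ordered by (a.id, b.id); first 5.

2 | 7 ; 2 | 8 ; 2 | 10 ; 4 | 9 ; 5 | 9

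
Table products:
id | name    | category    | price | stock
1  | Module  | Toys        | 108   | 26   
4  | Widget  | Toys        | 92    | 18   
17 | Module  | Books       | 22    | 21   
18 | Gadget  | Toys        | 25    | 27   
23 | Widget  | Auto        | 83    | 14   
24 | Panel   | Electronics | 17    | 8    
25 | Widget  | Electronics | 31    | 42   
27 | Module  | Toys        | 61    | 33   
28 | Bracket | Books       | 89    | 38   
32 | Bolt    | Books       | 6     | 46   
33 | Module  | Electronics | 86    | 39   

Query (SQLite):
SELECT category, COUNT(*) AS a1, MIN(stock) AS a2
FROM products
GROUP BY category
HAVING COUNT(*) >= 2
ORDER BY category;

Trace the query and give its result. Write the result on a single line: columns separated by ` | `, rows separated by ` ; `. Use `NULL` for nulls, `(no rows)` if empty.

Books | 3 | 21 ; Electronics | 3 | 8 ; Toys | 4 | 18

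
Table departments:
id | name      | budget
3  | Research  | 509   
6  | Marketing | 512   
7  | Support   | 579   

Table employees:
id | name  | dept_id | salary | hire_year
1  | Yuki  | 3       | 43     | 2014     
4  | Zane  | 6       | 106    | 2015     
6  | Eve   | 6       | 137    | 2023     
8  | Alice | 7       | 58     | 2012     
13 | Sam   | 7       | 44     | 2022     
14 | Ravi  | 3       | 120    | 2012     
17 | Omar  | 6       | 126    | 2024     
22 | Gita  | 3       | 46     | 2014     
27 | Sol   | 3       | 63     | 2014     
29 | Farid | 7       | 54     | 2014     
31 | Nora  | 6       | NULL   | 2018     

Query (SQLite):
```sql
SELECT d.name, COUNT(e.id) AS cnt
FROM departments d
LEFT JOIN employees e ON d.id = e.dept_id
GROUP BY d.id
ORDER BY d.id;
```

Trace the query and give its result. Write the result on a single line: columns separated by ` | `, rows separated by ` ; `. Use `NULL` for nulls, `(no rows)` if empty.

LEFT JOIN keeps every departments row; unmatched ones get NULL for employees columns.
Group by departments.id and compute COUNT(e.id). COUNT(col) of an all-NULL group is 0.
  3: ids {1, 14, 22, 27} → COUNT(e.id)=4
  6: ids {4, 6, 17, 31} → COUNT(e.id)=4
  7: ids {8, 13, 29} → COUNT(e.id)=3

Research | 4 ; Marketing | 4 ; Support | 3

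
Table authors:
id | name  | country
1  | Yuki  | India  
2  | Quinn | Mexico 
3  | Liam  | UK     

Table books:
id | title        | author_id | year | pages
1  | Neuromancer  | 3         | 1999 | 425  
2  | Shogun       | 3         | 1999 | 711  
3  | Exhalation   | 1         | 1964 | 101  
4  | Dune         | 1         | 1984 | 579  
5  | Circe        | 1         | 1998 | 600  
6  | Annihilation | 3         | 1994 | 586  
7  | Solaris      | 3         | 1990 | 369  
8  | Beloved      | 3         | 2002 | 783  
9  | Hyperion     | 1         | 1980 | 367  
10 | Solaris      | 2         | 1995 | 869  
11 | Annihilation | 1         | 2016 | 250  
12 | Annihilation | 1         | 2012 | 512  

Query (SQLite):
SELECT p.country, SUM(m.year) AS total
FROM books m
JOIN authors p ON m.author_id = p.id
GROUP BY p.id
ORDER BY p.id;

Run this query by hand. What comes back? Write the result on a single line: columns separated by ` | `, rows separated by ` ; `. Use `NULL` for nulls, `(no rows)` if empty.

India | 11954 ; Mexico | 1995 ; UK | 9984

Join each books row to its authors via author_id.
Group joined rows by authors.id; compute SUM(m.year) per group.
  1: ids {3, 4, 5, 9, 11, 12} → SUM(m.year)=11954
  2: ids {10} → SUM(m.year)=1995
  3: ids {1, 2, 6, 7, 8} → SUM(m.year)=9984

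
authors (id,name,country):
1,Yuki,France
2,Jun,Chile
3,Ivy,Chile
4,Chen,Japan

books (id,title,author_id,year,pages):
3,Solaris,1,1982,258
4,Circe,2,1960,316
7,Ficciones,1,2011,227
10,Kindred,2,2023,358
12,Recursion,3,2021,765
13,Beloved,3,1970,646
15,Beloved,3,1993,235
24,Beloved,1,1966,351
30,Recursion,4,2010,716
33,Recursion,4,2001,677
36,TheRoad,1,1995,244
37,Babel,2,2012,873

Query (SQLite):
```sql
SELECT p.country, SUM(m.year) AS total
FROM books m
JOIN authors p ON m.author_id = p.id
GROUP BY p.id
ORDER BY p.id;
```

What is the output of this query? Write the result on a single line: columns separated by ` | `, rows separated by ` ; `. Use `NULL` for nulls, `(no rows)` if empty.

France | 7954 ; Chile | 5995 ; Chile | 5984 ; Japan | 4011

Join each books row to its authors via author_id.
Group joined rows by authors.id; compute SUM(m.year) per group.
  1: ids {3, 7, 24, 36} → SUM(m.year)=7954
  2: ids {4, 10, 37} → SUM(m.year)=5995
  3: ids {12, 13, 15} → SUM(m.year)=5984
  4: ids {30, 33} → SUM(m.year)=4011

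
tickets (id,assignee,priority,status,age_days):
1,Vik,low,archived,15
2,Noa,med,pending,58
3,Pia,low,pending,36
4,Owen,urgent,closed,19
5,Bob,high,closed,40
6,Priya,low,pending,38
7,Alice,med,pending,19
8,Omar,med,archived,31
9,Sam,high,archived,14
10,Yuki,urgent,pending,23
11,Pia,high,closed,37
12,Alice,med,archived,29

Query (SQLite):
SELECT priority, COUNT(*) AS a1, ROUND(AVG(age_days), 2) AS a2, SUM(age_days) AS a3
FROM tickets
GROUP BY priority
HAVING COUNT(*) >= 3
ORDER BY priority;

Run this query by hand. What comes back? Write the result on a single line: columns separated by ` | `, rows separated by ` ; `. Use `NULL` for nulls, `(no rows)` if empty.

high | 3 | 30.33 | 91 ; low | 3 | 29.67 | 89 ; med | 4 | 34.25 | 137

Group tickets by priority.
Per group compute: COUNT(*), ROUND(AVG(age_days), 2), SUM(age_days).
HAVING: drop groups with fewer than 3 rows.
  high: ids {5, 9, 11} → COUNT(*)=3, ROUND(AVG(age_days), 2)=30.33, SUM(age_days)=91
  low: ids {1, 3, 6} → COUNT(*)=3, ROUND(AVG(age_days), 2)=29.67, SUM(age_days)=89
  med: ids {2, 7, 8, 12} → COUNT(*)=4, ROUND(AVG(age_days), 2)=34.25, SUM(age_days)=137
  urgent: ids {4, 10} → COUNT(*)=2, ROUND(AVG(age_days), 2)=21, SUM(age_days)=42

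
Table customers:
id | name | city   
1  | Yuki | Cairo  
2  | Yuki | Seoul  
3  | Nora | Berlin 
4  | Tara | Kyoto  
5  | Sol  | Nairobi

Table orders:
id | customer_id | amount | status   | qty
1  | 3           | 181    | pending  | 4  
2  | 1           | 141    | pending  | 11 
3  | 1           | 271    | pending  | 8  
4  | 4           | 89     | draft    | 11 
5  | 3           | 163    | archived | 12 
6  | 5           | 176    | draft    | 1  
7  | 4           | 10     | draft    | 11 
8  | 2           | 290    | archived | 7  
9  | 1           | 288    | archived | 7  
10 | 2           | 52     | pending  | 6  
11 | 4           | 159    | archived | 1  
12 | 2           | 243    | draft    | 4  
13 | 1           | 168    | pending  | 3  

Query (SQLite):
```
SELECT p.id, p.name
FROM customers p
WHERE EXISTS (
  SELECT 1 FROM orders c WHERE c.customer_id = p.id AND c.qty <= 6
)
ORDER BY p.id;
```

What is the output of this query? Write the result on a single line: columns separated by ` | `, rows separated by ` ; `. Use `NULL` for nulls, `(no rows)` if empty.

1 | Yuki ; 2 | Yuki ; 3 | Nora ; 4 | Tara ; 5 | Sol

For each customers row, check whether any orders with matching customer_id has qty <= 6.
Keep rows where that is true.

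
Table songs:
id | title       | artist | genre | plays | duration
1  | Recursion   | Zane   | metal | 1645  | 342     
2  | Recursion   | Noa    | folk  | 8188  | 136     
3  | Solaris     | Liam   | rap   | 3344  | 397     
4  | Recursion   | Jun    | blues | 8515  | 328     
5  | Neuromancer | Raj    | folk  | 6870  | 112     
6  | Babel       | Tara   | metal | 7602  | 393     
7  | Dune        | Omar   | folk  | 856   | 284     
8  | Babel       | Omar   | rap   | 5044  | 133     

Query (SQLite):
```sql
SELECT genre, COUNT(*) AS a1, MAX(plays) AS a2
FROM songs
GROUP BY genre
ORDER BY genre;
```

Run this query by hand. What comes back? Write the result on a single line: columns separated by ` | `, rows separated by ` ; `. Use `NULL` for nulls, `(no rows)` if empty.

Group songs by genre.
Per group compute: COUNT(*), MAX(plays).
  blues: ids {4} → COUNT(*)=1, MAX(plays)=8515
  folk: ids {2, 5, 7} → COUNT(*)=3, MAX(plays)=8188
  metal: ids {1, 6} → COUNT(*)=2, MAX(plays)=7602
  rap: ids {3, 8} → COUNT(*)=2, MAX(plays)=5044

blues | 1 | 8515 ; folk | 3 | 8188 ; metal | 2 | 7602 ; rap | 2 | 5044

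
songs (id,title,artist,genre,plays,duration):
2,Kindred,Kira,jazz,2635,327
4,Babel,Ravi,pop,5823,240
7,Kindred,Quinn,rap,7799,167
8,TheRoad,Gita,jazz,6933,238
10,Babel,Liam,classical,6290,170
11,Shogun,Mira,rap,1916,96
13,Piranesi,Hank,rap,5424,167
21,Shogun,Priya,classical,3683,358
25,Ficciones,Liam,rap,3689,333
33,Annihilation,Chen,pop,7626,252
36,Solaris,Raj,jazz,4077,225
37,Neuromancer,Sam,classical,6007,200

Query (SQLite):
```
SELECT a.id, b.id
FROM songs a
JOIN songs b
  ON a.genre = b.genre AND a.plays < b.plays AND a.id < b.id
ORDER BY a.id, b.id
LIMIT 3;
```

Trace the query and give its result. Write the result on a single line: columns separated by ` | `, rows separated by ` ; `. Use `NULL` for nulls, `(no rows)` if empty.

2 | 8 ; 2 | 36 ; 4 | 33

Pairs (a,b) with same genre, a.plays < b.plays, a.id < b.id.
genre groups: classical:{10,21,37} jazz:{2,8,36} pop:{4,33} rap:{7,11,13,25}
Ordered by (a.id, b.id); first 3.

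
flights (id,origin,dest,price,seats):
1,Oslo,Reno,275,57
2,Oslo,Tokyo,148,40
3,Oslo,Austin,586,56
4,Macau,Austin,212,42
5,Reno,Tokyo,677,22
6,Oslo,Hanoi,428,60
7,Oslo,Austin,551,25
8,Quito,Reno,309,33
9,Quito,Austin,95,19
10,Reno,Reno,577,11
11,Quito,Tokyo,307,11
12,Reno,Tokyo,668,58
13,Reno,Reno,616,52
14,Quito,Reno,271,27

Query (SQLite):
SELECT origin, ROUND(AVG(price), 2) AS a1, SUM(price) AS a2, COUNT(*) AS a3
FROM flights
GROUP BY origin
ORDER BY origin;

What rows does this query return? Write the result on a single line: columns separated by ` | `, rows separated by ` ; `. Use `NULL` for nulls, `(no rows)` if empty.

Macau | 212 | 212 | 1 ; Oslo | 397.6 | 1988 | 5 ; Quito | 245.5 | 982 | 4 ; Reno | 634.5 | 2538 | 4

Group flights by origin.
Per group compute: ROUND(AVG(price), 2), SUM(price), COUNT(*).
  Macau: ids {4} → ROUND(AVG(price), 2)=212, SUM(price)=212, COUNT(*)=1
  Oslo: ids {1, 2, 3, 6, 7} → ROUND(AVG(price), 2)=397.6, SUM(price)=1988, COUNT(*)=5
  Quito: ids {8, 9, 11, 14} → ROUND(AVG(price), 2)=245.5, SUM(price)=982, COUNT(*)=4
  Reno: ids {5, 10, 12, 13} → ROUND(AVG(price), 2)=634.5, SUM(price)=2538, COUNT(*)=4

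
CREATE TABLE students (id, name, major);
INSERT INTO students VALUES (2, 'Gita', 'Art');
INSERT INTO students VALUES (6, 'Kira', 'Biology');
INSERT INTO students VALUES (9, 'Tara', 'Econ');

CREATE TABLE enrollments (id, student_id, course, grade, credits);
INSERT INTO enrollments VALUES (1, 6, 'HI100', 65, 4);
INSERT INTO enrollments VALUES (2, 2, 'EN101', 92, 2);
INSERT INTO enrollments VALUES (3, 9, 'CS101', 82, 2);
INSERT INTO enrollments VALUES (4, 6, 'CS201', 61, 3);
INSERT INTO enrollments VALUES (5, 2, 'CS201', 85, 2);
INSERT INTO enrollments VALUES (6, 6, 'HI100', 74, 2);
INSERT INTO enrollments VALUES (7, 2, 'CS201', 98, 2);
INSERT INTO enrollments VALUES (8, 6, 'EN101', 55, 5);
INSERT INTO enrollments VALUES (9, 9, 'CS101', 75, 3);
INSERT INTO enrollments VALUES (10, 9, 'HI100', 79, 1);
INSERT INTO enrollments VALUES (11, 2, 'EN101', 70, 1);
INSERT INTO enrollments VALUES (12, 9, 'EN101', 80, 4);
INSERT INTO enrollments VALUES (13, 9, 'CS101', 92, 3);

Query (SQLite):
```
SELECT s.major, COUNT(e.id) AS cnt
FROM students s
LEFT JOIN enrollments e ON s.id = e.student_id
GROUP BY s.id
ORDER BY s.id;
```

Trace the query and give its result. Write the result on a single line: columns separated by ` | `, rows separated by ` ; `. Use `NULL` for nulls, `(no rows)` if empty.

LEFT JOIN keeps every students row; unmatched ones get NULL for enrollments columns.
Group by students.id and compute COUNT(e.id). COUNT(col) of an all-NULL group is 0.
  2: ids {2, 5, 7, 11} → COUNT(e.id)=4
  6: ids {1, 4, 6, 8} → COUNT(e.id)=4
  9: ids {3, 9, 10, 12, 13} → COUNT(e.id)=5

Art | 4 ; Biology | 4 ; Econ | 5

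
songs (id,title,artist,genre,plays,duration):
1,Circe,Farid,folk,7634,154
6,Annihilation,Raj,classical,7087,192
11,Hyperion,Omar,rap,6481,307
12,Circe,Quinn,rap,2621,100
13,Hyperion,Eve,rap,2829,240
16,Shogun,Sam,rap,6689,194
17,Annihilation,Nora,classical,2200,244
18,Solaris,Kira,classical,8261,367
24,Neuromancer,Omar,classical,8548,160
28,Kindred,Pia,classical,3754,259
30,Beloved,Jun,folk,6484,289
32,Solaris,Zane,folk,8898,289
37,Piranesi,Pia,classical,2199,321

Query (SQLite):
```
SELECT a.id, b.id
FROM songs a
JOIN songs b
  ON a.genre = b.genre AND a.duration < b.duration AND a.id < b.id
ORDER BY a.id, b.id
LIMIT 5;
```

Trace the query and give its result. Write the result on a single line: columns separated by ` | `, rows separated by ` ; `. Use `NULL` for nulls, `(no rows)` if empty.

Pairs (a,b) with same genre, a.duration < b.duration, a.id < b.id.
genre groups: classical:{6,17,18,24,28,37} folk:{1,30,32} rap:{11,12,13,16}
Ordered by (a.id, b.id); first 5.

1 | 30 ; 1 | 32 ; 6 | 17 ; 6 | 18 ; 6 | 28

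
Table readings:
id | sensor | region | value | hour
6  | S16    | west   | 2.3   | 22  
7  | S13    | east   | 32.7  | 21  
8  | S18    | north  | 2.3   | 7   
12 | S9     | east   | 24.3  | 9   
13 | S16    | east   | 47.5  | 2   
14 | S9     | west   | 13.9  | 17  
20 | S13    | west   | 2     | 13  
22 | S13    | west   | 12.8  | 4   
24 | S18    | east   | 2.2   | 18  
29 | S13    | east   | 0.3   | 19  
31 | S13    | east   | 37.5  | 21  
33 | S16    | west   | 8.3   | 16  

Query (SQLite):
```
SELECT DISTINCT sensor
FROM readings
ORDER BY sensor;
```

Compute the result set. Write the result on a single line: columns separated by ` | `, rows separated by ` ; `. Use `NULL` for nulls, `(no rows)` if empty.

Collect distinct sensor values from readings.

S13 ; S16 ; S18 ; S9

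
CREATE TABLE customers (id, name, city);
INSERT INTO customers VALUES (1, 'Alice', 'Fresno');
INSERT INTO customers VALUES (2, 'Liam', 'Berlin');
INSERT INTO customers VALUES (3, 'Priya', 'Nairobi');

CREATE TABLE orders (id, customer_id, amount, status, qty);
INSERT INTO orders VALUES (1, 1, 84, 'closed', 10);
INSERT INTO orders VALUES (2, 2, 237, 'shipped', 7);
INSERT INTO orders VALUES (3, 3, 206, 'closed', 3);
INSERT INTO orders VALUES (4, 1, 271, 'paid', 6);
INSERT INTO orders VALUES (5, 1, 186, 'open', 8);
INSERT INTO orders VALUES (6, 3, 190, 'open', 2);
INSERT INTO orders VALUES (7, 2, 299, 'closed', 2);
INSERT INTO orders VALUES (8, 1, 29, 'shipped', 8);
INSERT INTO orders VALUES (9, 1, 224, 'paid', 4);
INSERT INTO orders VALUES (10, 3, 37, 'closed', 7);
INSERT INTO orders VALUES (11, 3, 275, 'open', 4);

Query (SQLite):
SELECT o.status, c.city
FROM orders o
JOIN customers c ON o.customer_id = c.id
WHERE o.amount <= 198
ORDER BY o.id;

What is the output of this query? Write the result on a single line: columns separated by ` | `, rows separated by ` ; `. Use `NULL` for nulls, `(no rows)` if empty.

closed | Fresno ; open | Fresno ; open | Nairobi ; shipped | Fresno ; closed | Nairobi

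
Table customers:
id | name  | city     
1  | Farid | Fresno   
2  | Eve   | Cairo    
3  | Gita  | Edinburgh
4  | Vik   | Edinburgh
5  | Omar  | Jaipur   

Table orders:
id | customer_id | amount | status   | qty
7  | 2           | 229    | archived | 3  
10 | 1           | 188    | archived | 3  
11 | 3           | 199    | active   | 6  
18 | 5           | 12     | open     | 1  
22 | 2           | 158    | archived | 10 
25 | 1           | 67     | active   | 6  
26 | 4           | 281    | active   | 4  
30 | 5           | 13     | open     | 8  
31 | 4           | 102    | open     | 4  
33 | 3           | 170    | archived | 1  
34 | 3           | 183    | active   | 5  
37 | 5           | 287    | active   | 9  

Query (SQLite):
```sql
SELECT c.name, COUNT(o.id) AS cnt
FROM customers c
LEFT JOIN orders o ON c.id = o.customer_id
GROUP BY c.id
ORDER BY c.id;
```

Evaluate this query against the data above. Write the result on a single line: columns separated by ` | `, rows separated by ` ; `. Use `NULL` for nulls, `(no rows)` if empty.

Farid | 2 ; Eve | 2 ; Gita | 3 ; Vik | 2 ; Omar | 3

LEFT JOIN keeps every customers row; unmatched ones get NULL for orders columns.
Group by customers.id and compute COUNT(o.id). COUNT(col) of an all-NULL group is 0.
  1: ids {10, 25} → COUNT(o.id)=2
  2: ids {7, 22} → COUNT(o.id)=2
  3: ids {11, 33, 34} → COUNT(o.id)=3
  4: ids {26, 31} → COUNT(o.id)=2
  5: ids {18, 30, 37} → COUNT(o.id)=3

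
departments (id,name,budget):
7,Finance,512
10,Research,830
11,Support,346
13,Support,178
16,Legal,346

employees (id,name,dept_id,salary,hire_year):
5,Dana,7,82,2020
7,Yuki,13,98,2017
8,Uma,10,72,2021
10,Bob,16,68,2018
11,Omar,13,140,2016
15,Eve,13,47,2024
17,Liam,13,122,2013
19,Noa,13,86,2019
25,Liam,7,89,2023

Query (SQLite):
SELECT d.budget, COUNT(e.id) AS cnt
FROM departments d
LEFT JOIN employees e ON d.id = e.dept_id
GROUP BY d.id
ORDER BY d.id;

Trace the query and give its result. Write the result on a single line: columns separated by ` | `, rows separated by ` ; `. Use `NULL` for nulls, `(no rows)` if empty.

512 | 2 ; 830 | 1 ; 346 | 0 ; 178 | 5 ; 346 | 1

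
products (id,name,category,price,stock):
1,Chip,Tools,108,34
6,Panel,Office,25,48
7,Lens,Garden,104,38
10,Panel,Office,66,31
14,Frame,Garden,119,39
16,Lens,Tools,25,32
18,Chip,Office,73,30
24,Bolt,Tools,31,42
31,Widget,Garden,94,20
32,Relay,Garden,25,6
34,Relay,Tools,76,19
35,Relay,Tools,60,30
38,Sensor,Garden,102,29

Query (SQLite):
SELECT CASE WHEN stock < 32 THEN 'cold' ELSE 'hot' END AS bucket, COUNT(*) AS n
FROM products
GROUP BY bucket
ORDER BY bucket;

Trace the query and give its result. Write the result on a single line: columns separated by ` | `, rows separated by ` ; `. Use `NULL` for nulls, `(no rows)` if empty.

Bucket rows by stock < 32 → 'cold' else 'hot'; count each bucket.

cold | 7 ; hot | 6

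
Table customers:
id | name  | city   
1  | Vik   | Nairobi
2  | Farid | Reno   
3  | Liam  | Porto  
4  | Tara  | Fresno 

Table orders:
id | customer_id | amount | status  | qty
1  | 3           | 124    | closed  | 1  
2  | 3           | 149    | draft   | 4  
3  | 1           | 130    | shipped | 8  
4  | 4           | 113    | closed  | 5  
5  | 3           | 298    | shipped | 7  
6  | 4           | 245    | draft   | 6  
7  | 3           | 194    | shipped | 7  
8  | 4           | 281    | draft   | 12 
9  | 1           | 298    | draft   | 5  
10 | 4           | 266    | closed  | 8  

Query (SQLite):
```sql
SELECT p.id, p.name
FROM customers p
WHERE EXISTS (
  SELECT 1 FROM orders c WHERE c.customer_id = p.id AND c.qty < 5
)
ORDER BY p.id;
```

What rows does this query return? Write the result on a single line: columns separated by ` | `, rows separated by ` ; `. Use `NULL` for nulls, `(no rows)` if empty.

For each customers row, check whether any orders with matching customer_id has qty < 5.
Keep rows where that is true.

3 | Liam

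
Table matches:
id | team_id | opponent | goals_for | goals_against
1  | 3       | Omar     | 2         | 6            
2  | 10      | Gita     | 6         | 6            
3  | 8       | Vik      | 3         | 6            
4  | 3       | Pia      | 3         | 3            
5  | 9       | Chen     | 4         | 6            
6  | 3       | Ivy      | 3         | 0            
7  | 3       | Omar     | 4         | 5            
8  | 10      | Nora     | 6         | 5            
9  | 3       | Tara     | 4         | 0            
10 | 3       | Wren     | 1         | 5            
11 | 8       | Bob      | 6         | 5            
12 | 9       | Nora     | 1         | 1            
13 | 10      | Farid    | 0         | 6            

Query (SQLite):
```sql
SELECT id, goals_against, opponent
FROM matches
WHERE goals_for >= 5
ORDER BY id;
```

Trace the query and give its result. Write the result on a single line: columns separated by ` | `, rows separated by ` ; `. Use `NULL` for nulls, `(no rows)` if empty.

2 | 6 | Gita ; 8 | 5 | Nora ; 11 | 5 | Bob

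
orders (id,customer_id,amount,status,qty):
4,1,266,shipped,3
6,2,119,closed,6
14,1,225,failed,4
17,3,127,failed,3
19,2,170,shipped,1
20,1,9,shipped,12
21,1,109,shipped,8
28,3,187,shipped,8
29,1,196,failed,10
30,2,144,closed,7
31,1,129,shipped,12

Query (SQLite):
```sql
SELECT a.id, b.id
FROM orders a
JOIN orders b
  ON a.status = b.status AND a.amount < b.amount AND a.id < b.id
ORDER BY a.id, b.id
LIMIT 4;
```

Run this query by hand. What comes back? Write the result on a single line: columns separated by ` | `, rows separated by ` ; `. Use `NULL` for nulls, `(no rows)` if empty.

6 | 30 ; 17 | 29 ; 19 | 28 ; 20 | 21

Pairs (a,b) with same status, a.amount < b.amount, a.id < b.id.
status groups: closed:{6,30} failed:{14,17,29} shipped:{4,19,20,21,28,31}
Ordered by (a.id, b.id); first 4.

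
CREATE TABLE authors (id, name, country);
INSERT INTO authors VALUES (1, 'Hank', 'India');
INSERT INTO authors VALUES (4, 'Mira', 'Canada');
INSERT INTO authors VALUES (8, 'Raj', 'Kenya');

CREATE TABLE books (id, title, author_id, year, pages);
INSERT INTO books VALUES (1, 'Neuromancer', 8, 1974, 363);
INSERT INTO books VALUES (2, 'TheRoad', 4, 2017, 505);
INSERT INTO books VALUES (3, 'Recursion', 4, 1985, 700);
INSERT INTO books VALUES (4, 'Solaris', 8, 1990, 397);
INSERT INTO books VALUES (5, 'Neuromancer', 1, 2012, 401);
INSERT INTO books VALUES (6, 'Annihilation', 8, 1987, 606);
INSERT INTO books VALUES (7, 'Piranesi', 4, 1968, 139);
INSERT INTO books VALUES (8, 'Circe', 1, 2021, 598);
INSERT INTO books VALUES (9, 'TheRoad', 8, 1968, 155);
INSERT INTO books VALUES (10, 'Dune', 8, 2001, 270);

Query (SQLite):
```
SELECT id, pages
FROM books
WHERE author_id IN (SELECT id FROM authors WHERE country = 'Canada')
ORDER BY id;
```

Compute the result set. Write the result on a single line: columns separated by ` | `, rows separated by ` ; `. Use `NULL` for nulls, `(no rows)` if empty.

Inner query: authors.id where country = 'Canada'.
Outer: keep books rows whose author_id is in that set.
Inner query → {4}

2 | 505 ; 3 | 700 ; 7 | 139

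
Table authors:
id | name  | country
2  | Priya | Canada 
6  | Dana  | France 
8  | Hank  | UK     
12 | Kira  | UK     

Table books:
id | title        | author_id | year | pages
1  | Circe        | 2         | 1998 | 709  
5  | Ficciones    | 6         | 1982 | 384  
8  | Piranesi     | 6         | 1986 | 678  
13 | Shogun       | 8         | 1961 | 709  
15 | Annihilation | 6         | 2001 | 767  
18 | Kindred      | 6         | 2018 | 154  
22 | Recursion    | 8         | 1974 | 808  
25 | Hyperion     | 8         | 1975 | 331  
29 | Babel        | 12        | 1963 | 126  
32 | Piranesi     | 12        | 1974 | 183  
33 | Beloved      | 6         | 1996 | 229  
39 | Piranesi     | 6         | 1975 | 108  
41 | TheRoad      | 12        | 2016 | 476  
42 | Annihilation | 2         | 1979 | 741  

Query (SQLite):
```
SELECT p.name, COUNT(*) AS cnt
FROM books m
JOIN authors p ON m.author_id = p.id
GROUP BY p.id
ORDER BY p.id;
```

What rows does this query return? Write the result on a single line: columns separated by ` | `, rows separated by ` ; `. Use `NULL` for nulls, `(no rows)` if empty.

Join each books row to its authors via author_id.
Group joined rows by authors.id; compute COUNT(*) per group.
  2: ids {1, 42} → COUNT(*)=2
  6: ids {5, 8, 15, 18, 33, 39} → COUNT(*)=6
  8: ids {13, 22, 25} → COUNT(*)=3
  12: ids {29, 32, 41} → COUNT(*)=3

Priya | 2 ; Dana | 6 ; Hank | 3 ; Kira | 3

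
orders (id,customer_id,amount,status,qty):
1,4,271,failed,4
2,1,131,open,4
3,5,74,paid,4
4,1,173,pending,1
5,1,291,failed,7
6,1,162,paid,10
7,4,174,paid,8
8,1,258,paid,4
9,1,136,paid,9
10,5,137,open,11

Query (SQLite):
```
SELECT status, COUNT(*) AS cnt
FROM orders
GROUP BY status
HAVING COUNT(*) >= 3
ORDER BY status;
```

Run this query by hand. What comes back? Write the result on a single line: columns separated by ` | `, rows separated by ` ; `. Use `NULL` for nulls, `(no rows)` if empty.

Partition orders by status; compute COUNT(*) within each group.
HAVING: keep groups with count ≥ 3.
  failed: ids {1, 5} → COUNT(*)=2
  open: ids {2, 10} → COUNT(*)=2
  paid: ids {3, 6, 7, 8, 9} → COUNT(*)=5
  pending: ids {4} → COUNT(*)=1

paid | 5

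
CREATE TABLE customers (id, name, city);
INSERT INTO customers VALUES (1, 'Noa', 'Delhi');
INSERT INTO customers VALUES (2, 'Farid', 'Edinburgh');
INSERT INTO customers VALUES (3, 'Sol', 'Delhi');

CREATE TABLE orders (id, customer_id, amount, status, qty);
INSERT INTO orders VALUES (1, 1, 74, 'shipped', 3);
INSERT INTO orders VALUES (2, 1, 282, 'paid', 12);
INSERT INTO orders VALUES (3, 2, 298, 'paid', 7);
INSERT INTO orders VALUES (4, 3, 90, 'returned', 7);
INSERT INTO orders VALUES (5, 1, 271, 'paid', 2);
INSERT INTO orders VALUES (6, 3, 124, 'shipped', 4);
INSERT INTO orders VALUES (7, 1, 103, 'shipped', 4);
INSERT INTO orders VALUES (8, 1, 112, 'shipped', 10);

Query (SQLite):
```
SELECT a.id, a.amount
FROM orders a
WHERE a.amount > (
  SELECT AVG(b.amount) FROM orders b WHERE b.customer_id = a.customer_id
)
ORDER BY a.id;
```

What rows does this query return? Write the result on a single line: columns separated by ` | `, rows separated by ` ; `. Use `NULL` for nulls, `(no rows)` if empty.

For each orders row a, compute AVG(amount) over rows sharing a.customer_id.
Keep row a if a.amount > that per-group AVG.
  customer_id=1: AVG(amount) = 168.4
  customer_id=2: AVG(amount) = 298.0
  customer_id=3: AVG(amount) = 107.0

2 | 282 ; 5 | 271 ; 6 | 124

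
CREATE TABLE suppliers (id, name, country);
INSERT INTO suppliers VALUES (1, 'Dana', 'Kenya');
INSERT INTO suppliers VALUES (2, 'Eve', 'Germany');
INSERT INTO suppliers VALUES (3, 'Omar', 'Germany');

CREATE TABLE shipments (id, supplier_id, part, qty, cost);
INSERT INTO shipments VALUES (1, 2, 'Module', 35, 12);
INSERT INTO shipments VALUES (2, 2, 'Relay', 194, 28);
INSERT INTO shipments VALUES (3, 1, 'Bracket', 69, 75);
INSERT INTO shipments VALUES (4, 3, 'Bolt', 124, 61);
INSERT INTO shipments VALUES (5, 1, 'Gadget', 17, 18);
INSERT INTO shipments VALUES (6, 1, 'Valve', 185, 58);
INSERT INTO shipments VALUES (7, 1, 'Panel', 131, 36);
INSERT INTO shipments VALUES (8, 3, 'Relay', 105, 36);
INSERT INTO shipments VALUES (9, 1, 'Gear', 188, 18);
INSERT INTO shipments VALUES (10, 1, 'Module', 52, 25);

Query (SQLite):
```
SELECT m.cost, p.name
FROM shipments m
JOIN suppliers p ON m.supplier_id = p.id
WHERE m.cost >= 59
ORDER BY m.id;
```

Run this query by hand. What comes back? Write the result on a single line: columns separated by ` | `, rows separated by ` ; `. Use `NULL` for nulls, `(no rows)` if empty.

Each shipments row matches the suppliers row where supplier_id = suppliers.id.
Then keep rows with m.cost >= 59.

75 | Dana ; 61 | Omar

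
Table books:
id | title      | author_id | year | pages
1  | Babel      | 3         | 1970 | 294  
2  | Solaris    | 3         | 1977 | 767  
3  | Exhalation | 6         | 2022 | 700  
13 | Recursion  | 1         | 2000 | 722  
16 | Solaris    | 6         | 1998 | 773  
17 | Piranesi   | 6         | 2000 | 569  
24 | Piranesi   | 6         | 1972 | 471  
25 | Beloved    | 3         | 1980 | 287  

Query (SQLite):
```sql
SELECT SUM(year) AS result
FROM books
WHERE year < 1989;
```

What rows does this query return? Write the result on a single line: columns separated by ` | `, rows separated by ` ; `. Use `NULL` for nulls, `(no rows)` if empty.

Rows where year < 1989 → year values: [1970, 1977, 1972, 1980].
SUM of non-NULL values = 7899.

7899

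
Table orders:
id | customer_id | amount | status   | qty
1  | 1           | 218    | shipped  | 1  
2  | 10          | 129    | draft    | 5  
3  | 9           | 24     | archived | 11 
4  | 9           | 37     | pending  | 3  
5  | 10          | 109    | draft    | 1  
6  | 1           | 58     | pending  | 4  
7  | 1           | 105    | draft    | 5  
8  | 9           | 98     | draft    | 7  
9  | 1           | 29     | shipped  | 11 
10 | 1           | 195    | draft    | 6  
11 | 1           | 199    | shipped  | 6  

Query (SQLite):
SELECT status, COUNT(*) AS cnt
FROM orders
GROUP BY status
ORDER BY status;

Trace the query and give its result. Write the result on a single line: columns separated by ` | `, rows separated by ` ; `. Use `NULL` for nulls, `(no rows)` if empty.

Partition orders by status; compute COUNT(*) within each group.
  archived: ids {3} → COUNT(*)=1
  draft: ids {2, 5, 7, 8, 10} → COUNT(*)=5
  pending: ids {4, 6} → COUNT(*)=2
  shipped: ids {1, 9, 11} → COUNT(*)=3

archived | 1 ; draft | 5 ; pending | 2 ; shipped | 3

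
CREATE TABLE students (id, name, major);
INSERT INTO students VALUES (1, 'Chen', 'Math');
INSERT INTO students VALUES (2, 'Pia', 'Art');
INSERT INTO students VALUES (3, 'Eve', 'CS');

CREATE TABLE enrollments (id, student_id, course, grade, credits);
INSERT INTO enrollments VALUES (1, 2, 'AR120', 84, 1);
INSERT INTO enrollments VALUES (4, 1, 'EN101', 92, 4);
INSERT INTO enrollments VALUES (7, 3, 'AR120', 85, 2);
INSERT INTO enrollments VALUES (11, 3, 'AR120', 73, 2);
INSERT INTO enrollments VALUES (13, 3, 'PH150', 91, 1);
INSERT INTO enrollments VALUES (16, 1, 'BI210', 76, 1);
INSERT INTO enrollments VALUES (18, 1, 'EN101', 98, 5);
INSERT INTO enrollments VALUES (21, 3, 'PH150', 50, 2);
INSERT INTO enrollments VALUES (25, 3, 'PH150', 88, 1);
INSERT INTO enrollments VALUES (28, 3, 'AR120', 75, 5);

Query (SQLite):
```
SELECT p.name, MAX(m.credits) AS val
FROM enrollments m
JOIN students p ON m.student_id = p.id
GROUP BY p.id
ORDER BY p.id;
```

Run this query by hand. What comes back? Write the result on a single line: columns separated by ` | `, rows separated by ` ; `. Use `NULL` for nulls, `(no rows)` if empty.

Chen | 5 ; Pia | 1 ; Eve | 5

Join each enrollments row to its students via student_id.
Group joined rows by students.id; compute MAX(m.credits) per group.
  1: ids {4, 16, 18} → MAX(m.credits)=5
  2: ids {1} → MAX(m.credits)=1
  3: ids {7, 11, 13, 21, 25, 28} → MAX(m.credits)=5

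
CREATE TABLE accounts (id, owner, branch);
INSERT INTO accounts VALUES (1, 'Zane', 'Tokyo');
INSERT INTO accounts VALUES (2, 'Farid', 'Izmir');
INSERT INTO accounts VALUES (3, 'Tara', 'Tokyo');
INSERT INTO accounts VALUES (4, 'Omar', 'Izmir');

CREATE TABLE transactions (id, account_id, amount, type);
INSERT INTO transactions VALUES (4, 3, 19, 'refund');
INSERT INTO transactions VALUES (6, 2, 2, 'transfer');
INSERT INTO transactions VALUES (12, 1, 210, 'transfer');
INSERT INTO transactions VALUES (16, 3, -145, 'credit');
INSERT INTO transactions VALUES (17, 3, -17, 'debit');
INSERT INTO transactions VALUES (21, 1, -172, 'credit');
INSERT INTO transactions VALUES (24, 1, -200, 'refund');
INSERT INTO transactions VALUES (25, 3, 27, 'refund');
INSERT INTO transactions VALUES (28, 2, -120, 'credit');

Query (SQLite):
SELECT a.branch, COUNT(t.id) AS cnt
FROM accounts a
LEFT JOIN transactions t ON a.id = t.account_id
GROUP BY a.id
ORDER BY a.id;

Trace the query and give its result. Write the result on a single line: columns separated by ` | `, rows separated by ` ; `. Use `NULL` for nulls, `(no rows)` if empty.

LEFT JOIN keeps every accounts row; unmatched ones get NULL for transactions columns.
Group by accounts.id and compute COUNT(t.id). COUNT(col) of an all-NULL group is 0.
  1: ids {12, 21, 24} → COUNT(t.id)=3
  2: ids {6, 28} → COUNT(t.id)=2
  3: ids {4, 16, 17, 25} → COUNT(t.id)=4
  4: ids {—} → COUNT(t.id)=0

Tokyo | 3 ; Izmir | 2 ; Tokyo | 4 ; Izmir | 0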